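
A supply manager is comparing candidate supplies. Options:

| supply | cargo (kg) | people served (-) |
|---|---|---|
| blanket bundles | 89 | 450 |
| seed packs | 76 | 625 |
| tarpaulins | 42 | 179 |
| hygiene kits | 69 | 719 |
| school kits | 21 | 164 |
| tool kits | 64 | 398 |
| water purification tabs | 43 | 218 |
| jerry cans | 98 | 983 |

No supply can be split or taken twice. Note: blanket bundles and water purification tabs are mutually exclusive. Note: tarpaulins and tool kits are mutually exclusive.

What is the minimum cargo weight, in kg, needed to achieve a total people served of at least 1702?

167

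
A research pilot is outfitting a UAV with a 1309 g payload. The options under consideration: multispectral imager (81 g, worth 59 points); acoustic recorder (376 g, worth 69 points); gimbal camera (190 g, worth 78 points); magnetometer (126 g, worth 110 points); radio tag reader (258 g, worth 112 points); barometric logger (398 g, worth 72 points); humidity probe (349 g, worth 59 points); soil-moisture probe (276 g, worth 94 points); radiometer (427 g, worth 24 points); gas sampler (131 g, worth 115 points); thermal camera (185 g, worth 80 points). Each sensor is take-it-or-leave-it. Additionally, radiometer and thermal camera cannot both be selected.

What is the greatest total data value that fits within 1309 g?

648

Density check — gas sampler 0.88, magnetometer 0.87, multispectral imager 0.73, radio tag reader 0.43 are the best per g.
Multispectral imager + gimbal camera + magnetometer + radio tag reader + soil-moisture probe + gas sampler + thermal camera uses 1247 of the 1309 g and totals 648.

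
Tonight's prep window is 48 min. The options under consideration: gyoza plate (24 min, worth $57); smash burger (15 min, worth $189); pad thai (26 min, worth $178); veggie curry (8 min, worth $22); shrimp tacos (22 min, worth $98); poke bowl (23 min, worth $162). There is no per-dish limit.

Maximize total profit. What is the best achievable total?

By profit per min: smash burger 12.60, poke bowl 7.04, pad thai 6.85, shrimp tacos 4.45 lead.
The ratio ordering already packs tightly: 3×smash burger, 45 min, 567.

567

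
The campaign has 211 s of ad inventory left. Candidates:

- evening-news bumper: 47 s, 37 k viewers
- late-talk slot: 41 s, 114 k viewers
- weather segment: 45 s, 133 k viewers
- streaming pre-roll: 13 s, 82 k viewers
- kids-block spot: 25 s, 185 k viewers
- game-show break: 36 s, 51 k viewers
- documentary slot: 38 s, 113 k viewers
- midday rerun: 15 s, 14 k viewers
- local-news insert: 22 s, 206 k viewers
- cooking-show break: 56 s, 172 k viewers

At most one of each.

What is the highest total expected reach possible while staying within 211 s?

892

Density check — local-news insert 9.36, kids-block spot 7.40, streaming pre-roll 6.31 are the best per s.
A density-first pass picks weather segment + streaming pre-roll + kids-block spot + documentary slot + local-news insert + cooking-show break — 891 at 199 s.
The 38 s tied up in documentary slot is better spent on late-talk slot — total rises to 892 (202 s).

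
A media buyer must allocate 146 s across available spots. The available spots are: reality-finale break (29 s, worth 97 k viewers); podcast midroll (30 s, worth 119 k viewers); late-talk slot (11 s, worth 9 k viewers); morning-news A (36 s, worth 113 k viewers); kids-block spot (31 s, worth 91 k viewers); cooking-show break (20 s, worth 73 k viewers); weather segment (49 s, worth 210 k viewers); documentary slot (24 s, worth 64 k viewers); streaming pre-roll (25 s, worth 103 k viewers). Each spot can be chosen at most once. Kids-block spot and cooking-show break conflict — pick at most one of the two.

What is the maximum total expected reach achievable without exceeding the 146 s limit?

By expected reach per s: weather segment 4.29, streaming pre-roll 4.12, podcast midroll 3.97, cooking-show break 3.65 lead.
Taking the top-ratio spots first gives podcast midroll + late-talk slot + cooking-show break + weather segment + streaming pre-roll for 514 (135 s).
Dropping late-talk slot and cooking-show break frees 31 s; slotting in morning-news A (36 s) lifts the total to 545 at 140 s.

545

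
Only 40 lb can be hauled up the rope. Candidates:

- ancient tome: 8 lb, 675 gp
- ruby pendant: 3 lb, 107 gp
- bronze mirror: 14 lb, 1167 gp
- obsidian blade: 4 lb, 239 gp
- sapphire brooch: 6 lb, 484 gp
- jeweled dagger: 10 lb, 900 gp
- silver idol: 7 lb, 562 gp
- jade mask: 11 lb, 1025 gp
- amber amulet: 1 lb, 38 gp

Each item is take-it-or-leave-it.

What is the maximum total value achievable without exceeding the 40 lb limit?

3429

Greedy by ratio would take ancient tome + obsidian blade + sapphire brooch + jeweled dagger + jade mask + amber amulet: 40 lb used, total 3361.
Reworking the packing: ancient tome + bronze mirror + silver idol + jade mask uses 40 lb and improves the total to 3429.
Runner-up ancient tome + obsidian blade + jeweled dagger + silver idol + jade mask tops out at 3401.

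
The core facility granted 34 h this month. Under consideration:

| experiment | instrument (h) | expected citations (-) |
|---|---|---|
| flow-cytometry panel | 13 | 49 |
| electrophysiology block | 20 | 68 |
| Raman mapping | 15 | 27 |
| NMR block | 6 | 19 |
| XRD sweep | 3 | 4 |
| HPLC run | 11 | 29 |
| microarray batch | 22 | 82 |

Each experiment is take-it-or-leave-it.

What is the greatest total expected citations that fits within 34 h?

Density check — flow-cytometry panel 3.77, microarray batch 3.73, electrophysiology block 3.40, NMR block 3.17 are the best per h.
The ratio ordering already packs tightly: flow-cytometry panel + electrophysiology block, 33 h, 117.
Next best is HPLC run + microarray batch at 111 (33 h) — short by 6.

117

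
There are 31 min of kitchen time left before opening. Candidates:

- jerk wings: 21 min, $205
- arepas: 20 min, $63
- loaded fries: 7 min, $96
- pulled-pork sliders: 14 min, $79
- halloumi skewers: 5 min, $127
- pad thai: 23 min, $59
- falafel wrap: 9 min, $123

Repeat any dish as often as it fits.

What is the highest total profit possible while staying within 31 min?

762

6×halloumi skewers uses 30 of the 31 min and totals 762.
Every other selection either busts 31 min or fails to beat 762.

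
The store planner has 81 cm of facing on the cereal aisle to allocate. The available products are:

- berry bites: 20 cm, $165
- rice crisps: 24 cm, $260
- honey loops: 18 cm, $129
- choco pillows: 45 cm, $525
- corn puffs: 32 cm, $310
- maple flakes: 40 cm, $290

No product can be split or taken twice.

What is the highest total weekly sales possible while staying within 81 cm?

Density check — choco pillows 11.67, rice crisps 10.83, corn puffs 9.69, berry bites 8.25 are the best per cm.
A density-first pass picks rice crisps + choco pillows — 785 at 69 cm.
Dropping rice crisps frees 24 cm; slotting in corn puffs (32 cm) lifts the total to 835 at 77 cm.
An exhaustive check of the 64 subsets confirms 835.

835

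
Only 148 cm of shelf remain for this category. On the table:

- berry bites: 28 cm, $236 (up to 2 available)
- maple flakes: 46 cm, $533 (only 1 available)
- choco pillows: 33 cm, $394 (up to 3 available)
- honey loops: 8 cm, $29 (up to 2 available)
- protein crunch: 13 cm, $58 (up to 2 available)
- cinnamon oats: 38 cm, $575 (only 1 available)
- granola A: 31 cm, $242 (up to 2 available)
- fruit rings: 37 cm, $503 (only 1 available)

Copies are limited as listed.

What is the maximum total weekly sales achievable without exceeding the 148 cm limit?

2×choco pillows + cinnamon oats + fruit rings uses 141 of the 148 cm and totals 1866.
The spare 7 cm is too small for any remaining product, and no exchange beats 1866.

1866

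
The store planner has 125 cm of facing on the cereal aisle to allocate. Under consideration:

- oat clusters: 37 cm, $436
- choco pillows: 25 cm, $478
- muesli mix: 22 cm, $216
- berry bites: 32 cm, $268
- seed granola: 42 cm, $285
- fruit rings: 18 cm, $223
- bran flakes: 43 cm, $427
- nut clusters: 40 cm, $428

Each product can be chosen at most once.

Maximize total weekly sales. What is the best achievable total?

The ratio ordering already packs tightly: oat clusters + choco pillows + fruit rings + nut clusters, 120 cm, 1565.
Runner-up oat clusters + choco pillows + fruit rings + bran flakes tops out at 1564.

1565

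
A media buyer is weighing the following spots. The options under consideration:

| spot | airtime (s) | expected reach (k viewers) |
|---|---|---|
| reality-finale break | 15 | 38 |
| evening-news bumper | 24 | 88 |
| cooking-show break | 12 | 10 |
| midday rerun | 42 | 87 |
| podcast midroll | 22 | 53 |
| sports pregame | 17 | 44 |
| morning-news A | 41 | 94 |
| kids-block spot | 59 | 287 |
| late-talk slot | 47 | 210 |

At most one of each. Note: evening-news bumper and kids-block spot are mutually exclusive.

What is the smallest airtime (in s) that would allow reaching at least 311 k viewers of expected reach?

74

Need the lightest bundle worth ≥ 311.
reality-finale break + kids-block spot reaches 325 using 74 s.
Any bundle with less than 74 s falls short of 311.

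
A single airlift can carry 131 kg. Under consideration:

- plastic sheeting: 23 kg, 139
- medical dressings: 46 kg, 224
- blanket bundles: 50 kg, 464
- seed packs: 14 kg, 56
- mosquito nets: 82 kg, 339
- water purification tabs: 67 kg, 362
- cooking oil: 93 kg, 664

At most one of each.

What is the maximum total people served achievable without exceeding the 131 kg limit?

A density-first pass picks plastic sheeting + medical dressings + blanket bundles — 827 at 119 kg.
The 69 kg tied up in plastic sheeting and medical dressings is better spent on seed packs + water purification tabs — total rises to 882 (131 kg).
An exhaustive check of the 128 subsets confirms 882.

882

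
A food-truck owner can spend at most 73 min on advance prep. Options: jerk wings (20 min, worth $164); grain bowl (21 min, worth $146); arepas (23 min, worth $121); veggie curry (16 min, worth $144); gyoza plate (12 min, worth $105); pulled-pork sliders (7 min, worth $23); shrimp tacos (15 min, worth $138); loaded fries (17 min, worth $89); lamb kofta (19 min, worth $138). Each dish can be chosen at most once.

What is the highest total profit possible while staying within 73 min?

The ratio heuristic lands on jerk wings + veggie curry + gyoza plate + pulled-pork sliders + shrimp tacos (574) but leaves 3 min idle.
The 19 min tied up in gyoza plate and pulled-pork sliders is better spent on grain bowl — total rises to 592 (72 min).

592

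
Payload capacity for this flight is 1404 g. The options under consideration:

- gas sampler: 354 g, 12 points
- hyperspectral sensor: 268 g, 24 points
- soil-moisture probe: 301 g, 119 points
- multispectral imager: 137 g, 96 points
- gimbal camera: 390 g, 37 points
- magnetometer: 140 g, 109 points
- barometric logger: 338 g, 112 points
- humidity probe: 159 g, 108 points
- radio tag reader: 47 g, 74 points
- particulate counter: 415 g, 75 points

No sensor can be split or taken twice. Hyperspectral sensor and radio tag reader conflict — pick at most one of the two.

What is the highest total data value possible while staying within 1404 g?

Ranking by ratio (data value/g): radio tag reader 1.57, magnetometer 0.78, multispectral imager 0.70, humidity probe 0.68.
Soil-moisture probe + multispectral imager + magnetometer + barometric logger + humidity probe + radio tag reader uses 1122 of the 1404 g and totals 618.
An exhaustive check of the 1024 subsets confirms 618.

618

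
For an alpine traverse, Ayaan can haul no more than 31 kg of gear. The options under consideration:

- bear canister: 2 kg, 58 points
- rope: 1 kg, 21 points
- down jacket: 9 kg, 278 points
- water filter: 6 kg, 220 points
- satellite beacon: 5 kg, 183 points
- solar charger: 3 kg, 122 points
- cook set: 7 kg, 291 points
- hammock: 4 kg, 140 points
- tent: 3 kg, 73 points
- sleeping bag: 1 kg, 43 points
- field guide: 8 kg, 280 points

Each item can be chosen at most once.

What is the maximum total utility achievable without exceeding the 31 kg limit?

1160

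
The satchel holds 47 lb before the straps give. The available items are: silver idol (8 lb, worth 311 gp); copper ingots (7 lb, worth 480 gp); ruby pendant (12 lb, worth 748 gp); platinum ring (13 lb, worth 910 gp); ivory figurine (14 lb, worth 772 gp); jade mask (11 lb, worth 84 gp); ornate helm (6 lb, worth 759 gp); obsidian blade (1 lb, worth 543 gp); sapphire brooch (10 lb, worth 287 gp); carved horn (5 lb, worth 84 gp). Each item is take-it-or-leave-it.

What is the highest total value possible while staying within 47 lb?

Best packing: silver idol + copper ingots + ruby pendant + platinum ring + ornate helm + obsidian blade — 47 lb, 3751 total.

3751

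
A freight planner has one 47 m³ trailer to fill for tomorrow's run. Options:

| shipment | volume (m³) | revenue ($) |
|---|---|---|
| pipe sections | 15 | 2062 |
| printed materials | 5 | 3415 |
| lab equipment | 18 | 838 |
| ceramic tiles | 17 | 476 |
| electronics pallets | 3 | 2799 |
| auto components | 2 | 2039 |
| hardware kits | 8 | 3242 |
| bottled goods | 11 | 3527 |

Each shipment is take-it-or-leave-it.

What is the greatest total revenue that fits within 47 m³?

17084

Density check — auto components 1019.50, electronics pallets 933.00, printed materials 683.00 are the best per m³.
Pipe sections + printed materials + electronics pallets + auto components + hardware kits + bottled goods uses 44 of the 47 m³ and totals 17084.
Every other selection either busts 47 m³ or fails to beat 17084.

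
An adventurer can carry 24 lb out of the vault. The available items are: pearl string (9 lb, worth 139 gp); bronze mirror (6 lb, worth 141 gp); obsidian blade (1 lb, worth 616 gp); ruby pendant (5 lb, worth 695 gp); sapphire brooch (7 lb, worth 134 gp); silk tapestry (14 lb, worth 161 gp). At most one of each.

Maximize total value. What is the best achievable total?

1591

Taking the top-ratio items first gives bronze mirror + obsidian blade + ruby pendant + sapphire brooch for 1586 (19 lb).
The 7 lb tied up in sapphire brooch is better spent on pearl string — total rises to 1591 (21 lb).
No other feasible combination exceeds 1591.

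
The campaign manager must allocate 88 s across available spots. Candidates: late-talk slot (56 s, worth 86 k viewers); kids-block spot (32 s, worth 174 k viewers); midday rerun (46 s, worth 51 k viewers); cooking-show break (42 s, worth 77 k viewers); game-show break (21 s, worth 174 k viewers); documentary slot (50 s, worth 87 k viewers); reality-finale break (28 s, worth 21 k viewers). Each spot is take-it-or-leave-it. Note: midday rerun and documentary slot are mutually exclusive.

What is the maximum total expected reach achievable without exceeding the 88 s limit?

Best packing: kids-block spot + game-show break + reality-finale break — 81 s, 369 total.
No other feasible combination exceeds 369.

369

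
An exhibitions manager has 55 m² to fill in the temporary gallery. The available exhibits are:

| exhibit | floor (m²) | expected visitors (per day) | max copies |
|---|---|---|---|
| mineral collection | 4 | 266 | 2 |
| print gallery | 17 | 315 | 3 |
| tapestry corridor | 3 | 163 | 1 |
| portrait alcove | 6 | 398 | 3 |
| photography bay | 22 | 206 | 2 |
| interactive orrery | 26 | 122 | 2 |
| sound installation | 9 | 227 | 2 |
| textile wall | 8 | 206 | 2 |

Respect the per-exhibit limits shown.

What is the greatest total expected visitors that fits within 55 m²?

2549

Taking the top-ratio exhibits first gives 2×mineral collection + tapestry corridor + 3×portrait alcove + sound installation + 2×textile wall for 2528 (54 m²).
Replace textile wall with sound installation: the trade gains 21 net, giving 2549 at 55 m².
No other feasible combination exceeds 2549.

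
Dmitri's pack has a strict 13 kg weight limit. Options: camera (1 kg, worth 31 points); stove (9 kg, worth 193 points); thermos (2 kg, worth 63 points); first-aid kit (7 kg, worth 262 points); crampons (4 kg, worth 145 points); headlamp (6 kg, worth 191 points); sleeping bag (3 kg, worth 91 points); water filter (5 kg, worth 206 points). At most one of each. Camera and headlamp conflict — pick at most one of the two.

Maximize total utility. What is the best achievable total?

Camera + first-aid kit + water filter uses 13 of the 13 kg and totals 499.
The closest alternative, camera + crampons + sleeping bag + water filter, reaches only 473.

499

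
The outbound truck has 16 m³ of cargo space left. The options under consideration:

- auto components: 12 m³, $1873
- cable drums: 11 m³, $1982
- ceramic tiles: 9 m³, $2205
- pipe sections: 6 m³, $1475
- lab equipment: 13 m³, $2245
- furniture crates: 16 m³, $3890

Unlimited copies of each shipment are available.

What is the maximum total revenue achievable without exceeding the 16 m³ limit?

The ratio heuristic lands on 2×pipe sections (2950) but leaves 4 m³ idle.
Replace 2×pipe sections with furniture crates: the trade gains 940 net, giving 3890 at 16 m³.
That's the maximum — no swap from here does better than 3890.

3890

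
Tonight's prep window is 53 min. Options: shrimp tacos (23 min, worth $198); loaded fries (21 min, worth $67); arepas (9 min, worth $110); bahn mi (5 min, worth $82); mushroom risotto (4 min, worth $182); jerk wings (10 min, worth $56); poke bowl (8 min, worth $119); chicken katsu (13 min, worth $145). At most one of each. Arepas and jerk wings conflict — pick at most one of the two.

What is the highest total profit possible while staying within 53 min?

726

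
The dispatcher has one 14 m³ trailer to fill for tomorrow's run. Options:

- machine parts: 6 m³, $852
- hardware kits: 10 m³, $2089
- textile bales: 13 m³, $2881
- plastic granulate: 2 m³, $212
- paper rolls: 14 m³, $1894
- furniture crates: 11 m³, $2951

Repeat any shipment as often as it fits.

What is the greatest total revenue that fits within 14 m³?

Plastic granulate + furniture crates uses 13 of the 14 m³ and totals 3163.
That's the maximum — no swap from here does better than 3163.

3163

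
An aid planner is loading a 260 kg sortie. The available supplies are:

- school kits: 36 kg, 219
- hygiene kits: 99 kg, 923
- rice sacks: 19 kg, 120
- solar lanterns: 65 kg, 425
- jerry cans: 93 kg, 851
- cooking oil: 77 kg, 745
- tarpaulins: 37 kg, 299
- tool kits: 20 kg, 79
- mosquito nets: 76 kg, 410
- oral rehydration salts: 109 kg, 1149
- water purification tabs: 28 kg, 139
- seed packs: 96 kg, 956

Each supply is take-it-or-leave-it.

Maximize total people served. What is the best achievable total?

Density check — oral rehydration salts 10.54, seed packs 9.96, cooking oil 9.68, hygiene kits 9.32 are the best per kg.
A density-first pass picks tarpaulins + oral rehydration salts + seed packs — 2404 at 242 kg.
Dropping tarpaulins frees 37 kg; slotting in school kits + rice sacks (55 kg) lifts the total to 2444 at 260 kg.

2444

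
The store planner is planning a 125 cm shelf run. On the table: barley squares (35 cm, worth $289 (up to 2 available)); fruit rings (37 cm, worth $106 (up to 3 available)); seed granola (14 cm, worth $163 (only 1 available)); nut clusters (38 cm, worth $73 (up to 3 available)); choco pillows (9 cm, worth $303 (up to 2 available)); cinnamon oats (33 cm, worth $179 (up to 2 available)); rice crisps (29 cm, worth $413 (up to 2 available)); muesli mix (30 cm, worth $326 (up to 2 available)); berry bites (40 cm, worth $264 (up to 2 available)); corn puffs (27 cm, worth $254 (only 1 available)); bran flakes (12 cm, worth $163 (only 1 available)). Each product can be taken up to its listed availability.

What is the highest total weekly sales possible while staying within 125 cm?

The ratio heuristic lands on seed granola + 2×choco pillows + 2×rice crisps + bran flakes (1758) but leaves 23 cm idle.
The 14 cm tied up in seed granola is better spent on muesli mix — total rises to 1921 (118 cm).
No other feasible combination exceeds 1921.

1921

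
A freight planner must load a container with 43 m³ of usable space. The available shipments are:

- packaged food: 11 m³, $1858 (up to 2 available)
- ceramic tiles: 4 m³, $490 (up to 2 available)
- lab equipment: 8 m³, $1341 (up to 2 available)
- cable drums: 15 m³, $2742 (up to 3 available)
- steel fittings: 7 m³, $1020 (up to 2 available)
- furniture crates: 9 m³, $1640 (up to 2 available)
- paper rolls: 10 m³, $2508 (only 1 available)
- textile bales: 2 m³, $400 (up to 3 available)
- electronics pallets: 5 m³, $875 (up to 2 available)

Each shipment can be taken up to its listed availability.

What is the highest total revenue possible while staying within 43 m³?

8565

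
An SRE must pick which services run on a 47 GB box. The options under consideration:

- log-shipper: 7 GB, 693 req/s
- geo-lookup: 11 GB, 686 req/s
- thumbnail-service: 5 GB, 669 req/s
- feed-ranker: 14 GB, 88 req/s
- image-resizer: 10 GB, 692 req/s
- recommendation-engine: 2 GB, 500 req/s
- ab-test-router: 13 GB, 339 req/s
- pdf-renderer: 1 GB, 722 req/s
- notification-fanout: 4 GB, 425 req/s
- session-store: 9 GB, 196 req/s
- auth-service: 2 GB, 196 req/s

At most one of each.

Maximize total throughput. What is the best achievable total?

4583

Density check — pdf-renderer 722.00, recommendation-engine 250.00, thumbnail-service 133.80 are the best per GB.
The ratio ordering already packs tightly: log-shipper + geo-lookup + thumbnail-service + image-resizer + recommendation-engine + pdf-renderer + notification-fanout + auth-service, 42 GB, 4583.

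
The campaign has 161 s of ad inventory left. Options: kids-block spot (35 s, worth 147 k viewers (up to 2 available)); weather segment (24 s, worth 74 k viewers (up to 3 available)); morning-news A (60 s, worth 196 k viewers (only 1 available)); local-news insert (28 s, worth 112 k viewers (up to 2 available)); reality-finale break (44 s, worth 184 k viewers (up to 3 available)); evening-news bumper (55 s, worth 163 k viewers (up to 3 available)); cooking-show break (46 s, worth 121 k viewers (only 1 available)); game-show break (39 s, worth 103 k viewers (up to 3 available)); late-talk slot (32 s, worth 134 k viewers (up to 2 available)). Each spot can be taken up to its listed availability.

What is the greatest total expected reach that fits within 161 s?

A density-first pass picks 2×kids-block spot + weather segment + 2×late-talk slot — 636 at 158 s.
But local-news insert + 3×reality-finale break fits in 160 s and reaches 664.

664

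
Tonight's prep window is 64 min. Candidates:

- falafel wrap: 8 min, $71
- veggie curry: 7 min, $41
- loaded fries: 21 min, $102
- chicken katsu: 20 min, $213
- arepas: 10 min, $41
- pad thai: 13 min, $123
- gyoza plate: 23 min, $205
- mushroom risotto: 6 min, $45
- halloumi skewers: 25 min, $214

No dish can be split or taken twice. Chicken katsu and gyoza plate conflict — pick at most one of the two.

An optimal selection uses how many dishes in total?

Best achievable profit is 595.
One optimal bundle: chicken katsu + pad thai + mushroom risotto + halloumi skewers (64 min).
Any selection reaching 595 contains exactly 4 dishes.

4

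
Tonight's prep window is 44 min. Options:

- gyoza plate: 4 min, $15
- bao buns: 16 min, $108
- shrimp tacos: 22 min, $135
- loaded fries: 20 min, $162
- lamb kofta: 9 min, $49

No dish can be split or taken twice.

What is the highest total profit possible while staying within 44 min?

297

Ranking by ratio (profit/min): loaded fries 8.10, bao buns 6.75, shrimp tacos 6.14.
Taking the top-ratio dishes first gives gyoza plate + bao buns + loaded fries for 285 (40 min).
Dropping gyoza plate and bao buns frees 20 min; slotting in shrimp tacos (22 min) lifts the total to 297 at 42 min.
Runner-up gyoza plate + bao buns + loaded fries tops out at 285.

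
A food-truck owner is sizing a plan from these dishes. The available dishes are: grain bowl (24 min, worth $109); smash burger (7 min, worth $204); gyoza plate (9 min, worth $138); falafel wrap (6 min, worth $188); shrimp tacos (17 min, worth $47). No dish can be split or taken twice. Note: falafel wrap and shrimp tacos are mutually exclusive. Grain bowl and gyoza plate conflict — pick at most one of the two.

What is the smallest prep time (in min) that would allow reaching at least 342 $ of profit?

13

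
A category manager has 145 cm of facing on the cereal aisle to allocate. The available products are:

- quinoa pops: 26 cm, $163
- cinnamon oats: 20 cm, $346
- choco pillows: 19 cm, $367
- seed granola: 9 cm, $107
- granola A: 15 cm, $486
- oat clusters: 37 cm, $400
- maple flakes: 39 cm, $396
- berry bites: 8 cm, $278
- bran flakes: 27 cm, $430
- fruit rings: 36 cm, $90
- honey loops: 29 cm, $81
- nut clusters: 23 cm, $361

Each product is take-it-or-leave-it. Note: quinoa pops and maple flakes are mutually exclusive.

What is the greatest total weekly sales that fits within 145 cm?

Ranking by ratio (weekly sales/cm): berry bites 34.75, granola A 32.40, choco pillows 19.32.
A density-first pass picks cinnamon oats + choco pillows + seed granola + granola A + berry bites + bran flakes + nut clusters — 2375 at 121 cm.
Replace seed granola with quinoa pops: the trade gains 56 net, giving 2431 at 138 cm.
The spare 7 cm is too small for any remaining product, and no feasible exchange beats 2431.

2431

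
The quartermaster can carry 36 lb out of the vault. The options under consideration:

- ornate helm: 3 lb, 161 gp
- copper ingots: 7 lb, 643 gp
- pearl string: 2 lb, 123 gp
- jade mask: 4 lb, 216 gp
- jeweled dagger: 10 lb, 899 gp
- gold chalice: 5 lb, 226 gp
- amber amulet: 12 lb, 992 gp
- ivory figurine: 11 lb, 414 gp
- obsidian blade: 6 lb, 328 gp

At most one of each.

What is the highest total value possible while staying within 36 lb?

2911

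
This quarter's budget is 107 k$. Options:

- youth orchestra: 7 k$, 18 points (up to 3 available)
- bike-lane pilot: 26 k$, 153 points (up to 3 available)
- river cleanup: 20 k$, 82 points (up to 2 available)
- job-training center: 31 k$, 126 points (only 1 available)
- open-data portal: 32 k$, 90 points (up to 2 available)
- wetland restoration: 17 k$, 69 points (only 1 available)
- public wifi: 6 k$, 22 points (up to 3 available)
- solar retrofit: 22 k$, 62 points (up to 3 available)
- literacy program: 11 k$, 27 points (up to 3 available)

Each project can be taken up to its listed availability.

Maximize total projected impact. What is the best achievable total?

572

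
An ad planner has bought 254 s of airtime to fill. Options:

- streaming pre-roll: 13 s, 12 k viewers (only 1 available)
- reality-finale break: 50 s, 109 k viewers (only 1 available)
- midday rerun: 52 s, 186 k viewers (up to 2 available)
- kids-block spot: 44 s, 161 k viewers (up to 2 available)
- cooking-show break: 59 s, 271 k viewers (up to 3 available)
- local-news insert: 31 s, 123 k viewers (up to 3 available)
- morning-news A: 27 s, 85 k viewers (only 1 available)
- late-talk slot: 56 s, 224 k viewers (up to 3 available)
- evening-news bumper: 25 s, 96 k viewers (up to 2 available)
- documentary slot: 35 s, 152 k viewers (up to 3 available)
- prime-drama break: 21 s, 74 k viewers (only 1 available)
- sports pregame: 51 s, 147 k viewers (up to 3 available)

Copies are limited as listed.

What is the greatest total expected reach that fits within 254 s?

Density check — cooking-show break 4.59, documentary slot 4.34, late-talk slot 4.00 are the best per s.
A density-first pass picks 3×cooking-show break + 2×documentary slot — 1117 at 247 s.
Dropping cooking-show break frees 59 s; slotting in local-news insert + documentary slot (66 s) lifts the total to 1121 at 254 s.
Every other selection either busts 254 s or exceeds an availability limit or fails to beat 1121.

1121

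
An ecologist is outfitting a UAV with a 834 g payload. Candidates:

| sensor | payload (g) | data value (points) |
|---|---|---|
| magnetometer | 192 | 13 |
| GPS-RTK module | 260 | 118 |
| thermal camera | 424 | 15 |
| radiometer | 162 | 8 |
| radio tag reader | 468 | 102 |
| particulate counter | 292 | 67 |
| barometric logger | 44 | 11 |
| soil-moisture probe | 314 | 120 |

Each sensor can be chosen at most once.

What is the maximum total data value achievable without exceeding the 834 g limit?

Taking magnetometer + GPS-RTK module + barometric logger + soil-moisture probe: 810 g used, 262 in data value.

262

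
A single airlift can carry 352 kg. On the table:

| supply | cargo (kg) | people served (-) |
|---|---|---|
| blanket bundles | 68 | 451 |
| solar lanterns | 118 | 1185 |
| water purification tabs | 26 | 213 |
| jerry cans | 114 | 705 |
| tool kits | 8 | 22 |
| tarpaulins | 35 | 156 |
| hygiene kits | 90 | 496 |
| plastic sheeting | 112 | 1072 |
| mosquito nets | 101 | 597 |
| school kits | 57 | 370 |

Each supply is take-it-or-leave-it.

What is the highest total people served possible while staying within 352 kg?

2996

Density check — solar lanterns 10.04, plastic sheeting 9.57, water purification tabs 8.19, blanket bundles 6.63 are the best per kg.
Taking the top-ratio supplies first gives blanket bundles + solar lanterns + water purification tabs + tool kits + plastic sheeting for 2943 (332 kg).
Replace blanket bundles and tool kits with tarpaulins + school kits: the trade gains 53 net, giving 2996 at 348 kg.
The closest alternative, solar lanterns + jerry cans + tool kits + plastic sheeting, reaches only 2984.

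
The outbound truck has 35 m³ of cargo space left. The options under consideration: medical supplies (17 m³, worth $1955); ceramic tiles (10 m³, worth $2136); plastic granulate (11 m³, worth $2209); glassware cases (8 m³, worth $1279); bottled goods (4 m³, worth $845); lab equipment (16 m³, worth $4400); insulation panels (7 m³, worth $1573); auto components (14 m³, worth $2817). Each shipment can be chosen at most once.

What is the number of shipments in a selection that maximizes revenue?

3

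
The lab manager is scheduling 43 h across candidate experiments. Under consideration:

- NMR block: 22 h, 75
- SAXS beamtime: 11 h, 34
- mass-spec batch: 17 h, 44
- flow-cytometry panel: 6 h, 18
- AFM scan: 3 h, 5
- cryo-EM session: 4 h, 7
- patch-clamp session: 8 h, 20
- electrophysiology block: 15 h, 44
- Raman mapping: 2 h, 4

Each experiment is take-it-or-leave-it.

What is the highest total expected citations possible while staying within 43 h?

Ranking by ratio (expected citations/h): NMR block 3.41, SAXS beamtime 3.09, flow-cytometry panel 3.00, electrophysiology block 2.93.
Greedy by ratio would take NMR block + SAXS beamtime + flow-cytometry panel + Raman mapping: 41 h used, total 131.
The 13 h tied up in SAXS beamtime and Raman mapping is better spent on electrophysiology block — total rises to 137 (43 h).
An exhaustive check of the 512 subsets confirms 137.

137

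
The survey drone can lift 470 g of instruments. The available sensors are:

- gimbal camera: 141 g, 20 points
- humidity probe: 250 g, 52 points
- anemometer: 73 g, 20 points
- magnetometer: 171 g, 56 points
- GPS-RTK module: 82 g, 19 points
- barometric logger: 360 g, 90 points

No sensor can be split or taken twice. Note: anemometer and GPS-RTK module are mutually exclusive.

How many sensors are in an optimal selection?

2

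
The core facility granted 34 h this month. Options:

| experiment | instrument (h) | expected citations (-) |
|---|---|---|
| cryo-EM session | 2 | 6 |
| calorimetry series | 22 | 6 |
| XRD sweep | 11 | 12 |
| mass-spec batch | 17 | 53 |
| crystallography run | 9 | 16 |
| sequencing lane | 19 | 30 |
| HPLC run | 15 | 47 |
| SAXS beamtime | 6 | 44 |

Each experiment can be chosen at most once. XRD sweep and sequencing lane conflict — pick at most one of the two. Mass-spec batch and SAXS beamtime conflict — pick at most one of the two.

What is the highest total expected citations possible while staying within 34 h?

The ratio ordering already packs tightly: cryo-EM session + crystallography run + HPLC run + SAXS beamtime, 32 h, 113.
Runner-up cryo-EM session + XRD sweep + HPLC run + SAXS beamtime tops out at 109.

113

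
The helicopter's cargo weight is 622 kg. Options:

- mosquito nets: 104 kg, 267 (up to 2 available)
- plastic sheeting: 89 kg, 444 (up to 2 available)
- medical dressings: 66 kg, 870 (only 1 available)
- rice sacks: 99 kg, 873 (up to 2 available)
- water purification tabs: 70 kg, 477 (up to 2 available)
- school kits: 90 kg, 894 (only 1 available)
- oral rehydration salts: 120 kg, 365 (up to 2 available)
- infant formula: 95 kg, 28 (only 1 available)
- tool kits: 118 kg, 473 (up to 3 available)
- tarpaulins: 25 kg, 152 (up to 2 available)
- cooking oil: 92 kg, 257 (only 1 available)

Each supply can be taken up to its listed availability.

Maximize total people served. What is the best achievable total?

5060

Filling by ratio: medical dressings + 2×rice sacks + 2×water purification tabs + school kits + 2×tarpaulins for 4768, with 78 kg left unused.
Dropping tarpaulins frees 25 kg; slotting in plastic sheeting (89 kg) lifts the total to 5060 at 608 kg.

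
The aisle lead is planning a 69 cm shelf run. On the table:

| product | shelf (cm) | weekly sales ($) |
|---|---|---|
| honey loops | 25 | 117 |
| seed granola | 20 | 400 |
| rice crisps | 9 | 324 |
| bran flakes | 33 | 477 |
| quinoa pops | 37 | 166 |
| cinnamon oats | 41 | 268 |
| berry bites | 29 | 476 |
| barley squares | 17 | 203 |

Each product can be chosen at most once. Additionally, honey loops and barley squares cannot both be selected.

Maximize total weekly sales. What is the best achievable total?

1201

By weekly sales per cm: rice crisps 36.00, seed granola 20.00, berry bites 16.41, bran flakes 14.45 lead.
Filling by ratio: seed granola + rice crisps + berry bites for 1200, with 11 cm left unused.
Dropping berry bites frees 29 cm; slotting in bran flakes (33 cm) lifts the total to 1201 at 62 cm.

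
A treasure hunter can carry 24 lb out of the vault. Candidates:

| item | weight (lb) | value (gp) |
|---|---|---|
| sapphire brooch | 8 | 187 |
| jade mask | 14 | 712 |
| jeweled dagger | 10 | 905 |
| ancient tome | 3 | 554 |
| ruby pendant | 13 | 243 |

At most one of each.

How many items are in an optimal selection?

Optimal total is 1646.
sapphire brooch + jeweled dagger + ancient tome hits 1646 at 21 lb.
Every optimal selection uses 3 items.

3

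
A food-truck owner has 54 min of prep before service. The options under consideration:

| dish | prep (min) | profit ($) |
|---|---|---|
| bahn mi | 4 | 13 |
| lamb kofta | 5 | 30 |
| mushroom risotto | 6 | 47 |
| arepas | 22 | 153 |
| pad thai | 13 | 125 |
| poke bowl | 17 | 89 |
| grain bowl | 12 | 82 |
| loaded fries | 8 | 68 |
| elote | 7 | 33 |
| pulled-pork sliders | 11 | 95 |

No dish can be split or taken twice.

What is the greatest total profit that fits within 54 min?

441

Ranking by ratio (profit/min): pad thai 9.62, pulled-pork sliders 8.64, loaded fries 8.50.
Greedy by ratio would take bahn mi + mushroom risotto + pad thai + grain bowl + loaded fries + pulled-pork sliders: 54 min used, total 430.
Replace bahn mi and mushroom risotto and grain bowl with arepas: the trade gains 11 net, giving 441 at 54 min.
Nothing else within 54 min beats 441.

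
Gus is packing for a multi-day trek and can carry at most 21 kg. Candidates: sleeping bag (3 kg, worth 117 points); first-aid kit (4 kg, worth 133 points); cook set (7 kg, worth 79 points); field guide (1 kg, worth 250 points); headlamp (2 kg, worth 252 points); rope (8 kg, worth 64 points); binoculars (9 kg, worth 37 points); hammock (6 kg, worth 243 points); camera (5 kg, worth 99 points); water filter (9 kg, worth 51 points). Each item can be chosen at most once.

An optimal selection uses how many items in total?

6

Optimal total is 1094.
sleeping bag + first-aid kit + field guide + headlamp + hammock + camera hits 1094 at 21 kg.
Any selection reaching 1094 contains exactly 6 items.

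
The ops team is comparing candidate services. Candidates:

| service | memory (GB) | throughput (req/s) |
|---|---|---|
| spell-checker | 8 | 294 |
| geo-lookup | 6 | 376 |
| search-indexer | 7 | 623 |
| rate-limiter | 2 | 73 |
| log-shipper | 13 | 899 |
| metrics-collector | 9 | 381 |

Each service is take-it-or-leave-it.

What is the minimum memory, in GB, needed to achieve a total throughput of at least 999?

13

Minimise GB subject to total throughput ≥ 999.
geo-lookup + search-indexer: 999 throughput at 13 GB.
No combination under 13 GB hits 999.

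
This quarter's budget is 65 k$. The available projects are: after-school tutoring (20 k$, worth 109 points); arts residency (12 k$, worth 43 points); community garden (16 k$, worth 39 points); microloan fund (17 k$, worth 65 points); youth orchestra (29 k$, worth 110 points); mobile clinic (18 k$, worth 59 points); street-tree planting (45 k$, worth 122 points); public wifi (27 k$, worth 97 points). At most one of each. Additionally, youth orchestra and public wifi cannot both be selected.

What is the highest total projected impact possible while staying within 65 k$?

271

After-school tutoring + microloan fund + public wifi uses 64 of the 65 k$ and totals 271.
Runner-up after-school tutoring + mobile clinic + public wifi tops out at 265.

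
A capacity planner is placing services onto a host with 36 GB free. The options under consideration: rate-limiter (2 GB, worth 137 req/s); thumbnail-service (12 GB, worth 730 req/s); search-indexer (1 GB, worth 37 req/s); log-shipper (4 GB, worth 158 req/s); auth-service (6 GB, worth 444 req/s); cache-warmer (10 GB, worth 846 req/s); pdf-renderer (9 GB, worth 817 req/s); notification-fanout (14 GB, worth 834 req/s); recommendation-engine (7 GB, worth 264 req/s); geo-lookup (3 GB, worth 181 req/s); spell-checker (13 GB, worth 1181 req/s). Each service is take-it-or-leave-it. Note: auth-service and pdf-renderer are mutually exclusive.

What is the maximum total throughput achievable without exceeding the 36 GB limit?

3062

Density check — spell-checker 90.85, pdf-renderer 90.78, cache-warmer 84.60, auth-service 74.00 are the best per GB.
Greedy by ratio would take rate-limiter + search-indexer + cache-warmer + pdf-renderer + spell-checker: 35 GB used, total 3018.
Replace rate-limiter with geo-lookup: the trade gains 44 net, giving 3062 at 36 GB.
No other feasible combination exceeds 3062.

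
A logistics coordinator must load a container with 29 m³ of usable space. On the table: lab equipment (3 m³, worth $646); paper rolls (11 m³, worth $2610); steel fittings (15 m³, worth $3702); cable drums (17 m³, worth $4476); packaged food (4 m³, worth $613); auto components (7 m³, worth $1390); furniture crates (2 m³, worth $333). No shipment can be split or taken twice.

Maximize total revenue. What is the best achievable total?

7086

Density check — cable drums 263.29, steel fittings 246.80, paper rolls 237.27, lab equipment 215.33 are the best per m³.
The ratio ordering already packs tightly: paper rolls + cable drums, 28 m³, 7086.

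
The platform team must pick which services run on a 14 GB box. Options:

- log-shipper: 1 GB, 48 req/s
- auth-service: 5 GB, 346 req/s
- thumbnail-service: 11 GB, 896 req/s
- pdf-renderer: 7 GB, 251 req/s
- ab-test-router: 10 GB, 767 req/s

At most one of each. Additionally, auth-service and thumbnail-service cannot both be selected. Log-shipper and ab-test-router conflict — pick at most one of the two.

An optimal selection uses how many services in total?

2

Best achievable throughput is 944.
For example log-shipper + thumbnail-service achieves it, using 12 GB.
Any selection reaching 944 contains exactly 2 services.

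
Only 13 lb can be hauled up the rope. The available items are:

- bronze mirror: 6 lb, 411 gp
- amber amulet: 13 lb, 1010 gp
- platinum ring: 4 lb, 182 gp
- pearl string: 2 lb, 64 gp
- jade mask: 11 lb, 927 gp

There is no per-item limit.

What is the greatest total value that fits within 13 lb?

1010

Density check — jade mask 84.27, amber amulet 77.69, bronze mirror 68.50 are the best per lb.
A density-first pass picks pearl string + jade mask — 991 at 13 lb.
Replace pearl string and jade mask with amber amulet: the trade gains 19 net, giving 1010 at 13 lb.
That's the maximum — no swap from here does better than 1010.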